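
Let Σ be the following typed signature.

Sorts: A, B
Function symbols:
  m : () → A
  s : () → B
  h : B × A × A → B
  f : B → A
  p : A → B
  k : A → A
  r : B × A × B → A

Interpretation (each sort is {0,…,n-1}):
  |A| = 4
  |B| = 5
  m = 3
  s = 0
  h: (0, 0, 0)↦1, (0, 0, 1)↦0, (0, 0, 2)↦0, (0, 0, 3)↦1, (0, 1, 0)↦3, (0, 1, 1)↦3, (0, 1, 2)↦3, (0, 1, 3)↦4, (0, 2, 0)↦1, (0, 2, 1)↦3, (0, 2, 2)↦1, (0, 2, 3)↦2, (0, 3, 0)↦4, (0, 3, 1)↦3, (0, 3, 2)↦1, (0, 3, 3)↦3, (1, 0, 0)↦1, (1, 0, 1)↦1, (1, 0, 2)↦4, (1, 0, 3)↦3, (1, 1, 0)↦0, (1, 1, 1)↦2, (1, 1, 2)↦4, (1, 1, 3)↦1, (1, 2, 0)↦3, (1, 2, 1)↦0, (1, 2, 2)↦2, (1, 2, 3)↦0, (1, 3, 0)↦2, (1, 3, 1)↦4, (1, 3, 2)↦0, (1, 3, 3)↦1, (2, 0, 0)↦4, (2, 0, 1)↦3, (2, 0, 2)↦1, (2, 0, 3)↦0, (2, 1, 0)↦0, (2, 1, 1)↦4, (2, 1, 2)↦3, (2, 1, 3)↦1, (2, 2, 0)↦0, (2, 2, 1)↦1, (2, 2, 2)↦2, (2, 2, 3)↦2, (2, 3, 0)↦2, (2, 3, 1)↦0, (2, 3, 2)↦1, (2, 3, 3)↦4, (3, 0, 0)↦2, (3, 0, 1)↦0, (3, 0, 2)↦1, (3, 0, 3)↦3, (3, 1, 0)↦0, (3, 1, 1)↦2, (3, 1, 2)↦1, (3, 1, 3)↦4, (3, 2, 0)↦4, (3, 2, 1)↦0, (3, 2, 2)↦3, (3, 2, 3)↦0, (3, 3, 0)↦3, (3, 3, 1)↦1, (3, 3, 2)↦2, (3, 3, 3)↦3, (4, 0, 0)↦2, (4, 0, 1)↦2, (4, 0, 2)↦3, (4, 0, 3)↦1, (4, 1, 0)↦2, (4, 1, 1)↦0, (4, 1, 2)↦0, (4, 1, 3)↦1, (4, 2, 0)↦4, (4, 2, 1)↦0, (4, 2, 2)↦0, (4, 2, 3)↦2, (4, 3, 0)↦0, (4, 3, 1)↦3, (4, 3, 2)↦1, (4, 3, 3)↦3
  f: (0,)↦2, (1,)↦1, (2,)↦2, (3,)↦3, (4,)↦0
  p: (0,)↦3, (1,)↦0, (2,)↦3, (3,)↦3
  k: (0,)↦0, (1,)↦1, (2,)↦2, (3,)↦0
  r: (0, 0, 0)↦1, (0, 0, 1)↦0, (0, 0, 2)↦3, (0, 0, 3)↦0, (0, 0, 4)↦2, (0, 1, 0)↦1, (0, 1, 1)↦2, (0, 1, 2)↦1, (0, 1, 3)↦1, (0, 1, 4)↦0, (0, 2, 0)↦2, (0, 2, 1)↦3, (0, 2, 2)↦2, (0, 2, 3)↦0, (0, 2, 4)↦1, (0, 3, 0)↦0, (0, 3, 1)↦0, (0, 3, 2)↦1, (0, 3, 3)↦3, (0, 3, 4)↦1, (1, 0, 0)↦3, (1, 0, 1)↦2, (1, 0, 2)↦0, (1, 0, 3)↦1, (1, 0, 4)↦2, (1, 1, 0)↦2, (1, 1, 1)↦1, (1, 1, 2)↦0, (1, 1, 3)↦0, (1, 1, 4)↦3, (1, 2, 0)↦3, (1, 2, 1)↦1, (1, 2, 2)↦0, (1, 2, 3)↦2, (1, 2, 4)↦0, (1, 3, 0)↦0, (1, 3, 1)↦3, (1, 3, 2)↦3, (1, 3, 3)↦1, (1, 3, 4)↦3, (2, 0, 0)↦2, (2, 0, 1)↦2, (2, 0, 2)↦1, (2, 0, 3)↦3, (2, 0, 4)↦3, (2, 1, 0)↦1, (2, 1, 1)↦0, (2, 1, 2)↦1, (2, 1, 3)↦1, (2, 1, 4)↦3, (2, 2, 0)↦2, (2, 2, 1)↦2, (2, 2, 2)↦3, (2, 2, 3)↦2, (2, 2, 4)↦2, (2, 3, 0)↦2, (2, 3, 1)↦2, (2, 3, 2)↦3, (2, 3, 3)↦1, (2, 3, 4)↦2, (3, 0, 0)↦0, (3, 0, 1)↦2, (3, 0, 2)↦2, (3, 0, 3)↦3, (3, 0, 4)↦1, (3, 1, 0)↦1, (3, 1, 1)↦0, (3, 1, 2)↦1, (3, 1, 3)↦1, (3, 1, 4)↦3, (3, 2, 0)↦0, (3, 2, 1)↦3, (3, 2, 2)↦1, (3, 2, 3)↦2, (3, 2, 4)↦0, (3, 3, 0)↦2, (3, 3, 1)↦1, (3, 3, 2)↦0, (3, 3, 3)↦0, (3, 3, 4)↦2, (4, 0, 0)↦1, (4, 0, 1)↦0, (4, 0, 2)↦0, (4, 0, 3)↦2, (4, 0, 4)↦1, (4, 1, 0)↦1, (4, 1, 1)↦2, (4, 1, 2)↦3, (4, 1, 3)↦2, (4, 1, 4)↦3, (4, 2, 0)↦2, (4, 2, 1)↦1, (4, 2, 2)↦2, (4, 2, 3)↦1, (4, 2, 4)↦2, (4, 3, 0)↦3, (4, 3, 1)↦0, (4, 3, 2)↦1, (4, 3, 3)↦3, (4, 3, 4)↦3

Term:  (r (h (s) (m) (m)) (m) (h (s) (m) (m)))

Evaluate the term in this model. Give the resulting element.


value = 0

  s = 0
  m = 3
  m = 3
  (h (s) (m) (m)) = h(0, 3, 3) = 3
  m = 3
  s = 0
  m = 3
  m = 3
  (h (s) (m) (m)) = h(0, 3, 3) = 3
  (r (h (s) (m) (m)) (m) (h (s) (m) (m))) = r(3, 3, 3) = 0


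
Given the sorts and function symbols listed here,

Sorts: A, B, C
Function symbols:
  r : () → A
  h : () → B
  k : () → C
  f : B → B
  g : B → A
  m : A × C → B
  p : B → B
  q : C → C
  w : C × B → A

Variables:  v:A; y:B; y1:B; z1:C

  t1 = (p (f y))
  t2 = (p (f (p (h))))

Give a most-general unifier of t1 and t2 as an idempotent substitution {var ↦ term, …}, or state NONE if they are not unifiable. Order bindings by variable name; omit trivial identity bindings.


{y ↦ (p (h))}


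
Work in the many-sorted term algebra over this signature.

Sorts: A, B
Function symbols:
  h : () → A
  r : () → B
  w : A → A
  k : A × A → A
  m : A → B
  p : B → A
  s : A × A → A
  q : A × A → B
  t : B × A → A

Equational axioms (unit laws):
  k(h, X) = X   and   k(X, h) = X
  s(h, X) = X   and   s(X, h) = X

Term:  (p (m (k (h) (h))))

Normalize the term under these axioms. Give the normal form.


1. (p (m (k (h) (h))))  →  (p (m (h)))

normal form = (p (m (h)))


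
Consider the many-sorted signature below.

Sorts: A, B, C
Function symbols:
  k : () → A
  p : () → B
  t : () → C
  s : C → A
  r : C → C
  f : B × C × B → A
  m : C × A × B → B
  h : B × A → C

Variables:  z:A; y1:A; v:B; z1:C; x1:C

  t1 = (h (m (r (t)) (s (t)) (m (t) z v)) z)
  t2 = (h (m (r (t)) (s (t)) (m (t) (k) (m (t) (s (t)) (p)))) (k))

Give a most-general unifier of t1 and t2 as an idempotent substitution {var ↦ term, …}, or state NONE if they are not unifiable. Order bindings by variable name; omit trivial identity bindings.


{v ↦ (m (t) (s (t)) (p)), z ↦ (k)}


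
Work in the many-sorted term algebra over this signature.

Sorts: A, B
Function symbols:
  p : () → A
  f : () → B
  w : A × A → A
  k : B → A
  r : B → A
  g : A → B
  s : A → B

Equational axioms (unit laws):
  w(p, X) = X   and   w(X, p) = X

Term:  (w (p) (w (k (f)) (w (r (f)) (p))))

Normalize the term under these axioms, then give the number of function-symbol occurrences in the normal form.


1. (w (p) (w (k (f)) (w (r (f)) (p))))  →  (w (k (f)) (w (r (f)) (p)))
2. (w (k (f)) (w (r (f)) (p)))  →  (w (k (f)) (r (f)))
normal form: (w (k (f)) (r (f)))

size = 5


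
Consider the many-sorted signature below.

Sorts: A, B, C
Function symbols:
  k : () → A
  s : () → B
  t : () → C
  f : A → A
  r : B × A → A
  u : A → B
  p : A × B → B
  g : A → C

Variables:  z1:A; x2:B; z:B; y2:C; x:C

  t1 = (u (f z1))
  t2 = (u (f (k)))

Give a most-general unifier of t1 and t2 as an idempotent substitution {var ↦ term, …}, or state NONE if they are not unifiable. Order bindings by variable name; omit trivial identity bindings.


{z1 ↦ (k)}


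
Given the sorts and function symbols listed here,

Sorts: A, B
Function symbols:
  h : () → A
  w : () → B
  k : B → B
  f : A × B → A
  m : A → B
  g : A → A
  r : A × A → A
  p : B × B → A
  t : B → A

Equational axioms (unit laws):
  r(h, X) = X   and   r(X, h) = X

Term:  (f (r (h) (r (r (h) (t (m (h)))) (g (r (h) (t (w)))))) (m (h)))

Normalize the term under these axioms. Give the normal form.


1. (f (r (h) (r (r (h) (t (m (h)))) (g (r (h) (t (w)))))) (m (h)))  →  (f (r (r (h) (t (m (h)))) (g (r (h) (t (w))))) (m (h)))
2. (f (r (r (h) (t (m (h)))) (g (r (h) (t (w))))) (m (h)))  →  (f (r (t (m (h))) (g (r (h) (t (w))))) (m (h)))
3. (f (r (t (m (h))) (g (r (h) (t (w))))) (m (h)))  →  (f (r (t (m (h))) (g (t (w)))) (m (h)))

normal form = (f (r (t (m (h))) (g (t (w)))) (m (h)))


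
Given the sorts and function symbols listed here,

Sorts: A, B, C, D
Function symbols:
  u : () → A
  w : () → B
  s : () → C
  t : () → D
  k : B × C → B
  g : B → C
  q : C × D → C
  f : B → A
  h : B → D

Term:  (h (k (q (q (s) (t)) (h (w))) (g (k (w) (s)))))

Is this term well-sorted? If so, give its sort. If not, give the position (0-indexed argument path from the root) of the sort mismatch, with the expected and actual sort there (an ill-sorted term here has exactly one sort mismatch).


        (s) : C
        (t) : D
      (q (s) (t)) : C
        (w) : B
      (h (w)) : D
    (q (q (s) (t)) (h (w))) : C
        (w) : B
        (s) : C
      (k (w) (s)) : B
    (g (k (w) (s))) : C
  (k (q (q (s) (t)) (h (w))) (g (k (w) (s)))) : ✗ arg 0 at [0, 0] has sort C, expected B

ill-sorted at position [0, 0]: expected B, got C


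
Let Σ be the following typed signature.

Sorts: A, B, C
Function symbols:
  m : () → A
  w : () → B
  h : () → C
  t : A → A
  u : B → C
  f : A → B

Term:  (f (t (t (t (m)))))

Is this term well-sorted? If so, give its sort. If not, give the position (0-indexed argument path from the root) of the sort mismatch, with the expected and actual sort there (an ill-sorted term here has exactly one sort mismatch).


well-sorted; sort = B

        (m) : A
      (t (m)) : A
    (t (t (m))) : A
  (t (t (t (m)))) : A
(f (t (t (t (m))))) : B


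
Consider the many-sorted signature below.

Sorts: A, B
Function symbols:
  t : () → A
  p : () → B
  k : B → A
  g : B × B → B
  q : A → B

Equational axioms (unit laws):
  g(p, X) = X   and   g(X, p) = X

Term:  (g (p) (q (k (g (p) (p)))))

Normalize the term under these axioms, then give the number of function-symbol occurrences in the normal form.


size = 3

1. (g (p) (q (k (g (p) (p)))))  →  (q (k (g (p) (p))))
2. (q (k (g (p) (p))))  →  (q (k (p)))
normal form: (q (k (p)))


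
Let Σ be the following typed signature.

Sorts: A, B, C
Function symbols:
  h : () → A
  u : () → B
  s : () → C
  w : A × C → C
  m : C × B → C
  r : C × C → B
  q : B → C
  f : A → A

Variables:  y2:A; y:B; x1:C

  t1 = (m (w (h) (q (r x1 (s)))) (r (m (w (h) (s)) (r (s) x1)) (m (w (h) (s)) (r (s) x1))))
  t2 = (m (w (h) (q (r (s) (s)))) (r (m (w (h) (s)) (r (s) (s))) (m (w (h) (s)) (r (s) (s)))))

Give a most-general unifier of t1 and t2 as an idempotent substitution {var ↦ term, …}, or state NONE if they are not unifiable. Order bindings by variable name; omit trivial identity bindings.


{x1 ↦ (s)}


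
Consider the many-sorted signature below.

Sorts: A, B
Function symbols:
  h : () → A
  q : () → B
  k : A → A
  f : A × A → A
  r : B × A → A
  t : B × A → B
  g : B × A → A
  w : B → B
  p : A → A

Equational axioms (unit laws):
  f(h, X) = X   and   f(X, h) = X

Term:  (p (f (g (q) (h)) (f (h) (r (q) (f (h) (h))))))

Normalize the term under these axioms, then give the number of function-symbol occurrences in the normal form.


size = 8

1. (p (f (g (q) (h)) (f (h) (r (q) (f (h) (h))))))  →  (p (f (g (q) (h)) (r (q) (f (h) (h)))))
2. (p (f (g (q) (h)) (r (q) (f (h) (h)))))  →  (p (f (g (q) (h)) (r (q) (h))))
normal form: (p (f (g (q) (h)) (r (q) (h))))


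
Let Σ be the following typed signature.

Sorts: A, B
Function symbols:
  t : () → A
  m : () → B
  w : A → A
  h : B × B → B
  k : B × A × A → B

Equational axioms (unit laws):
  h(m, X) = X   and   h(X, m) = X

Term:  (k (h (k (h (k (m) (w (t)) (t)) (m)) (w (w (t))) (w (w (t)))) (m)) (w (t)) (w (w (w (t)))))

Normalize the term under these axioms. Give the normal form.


normal form = (k (k (k (m) (w (t)) (t)) (w (w (t))) (w (w (t)))) (w (t)) (w (w (w (t)))))

1. (k (h (k (h (k (m) (w (t)) (t)) (m)) (w (w (t))) (w (w (t)))) (m)) (w (t)) (w (w (w (t)))))  →  (k (k (h (k (m) (w (t)) (t)) (m)) (w (w (t))) (w (w (t)))) (w (t)) (w (w (w (t)))))
2. (k (k (h (k (m) (w (t)) (t)) (m)) (w (w (t))) (w (w (t)))) (w (t)) (w (w (w (t)))))  →  (k (k (k (m) (w (t)) (t)) (w (w (t))) (w (w (t)))) (w (t)) (w (w (w (t)))))


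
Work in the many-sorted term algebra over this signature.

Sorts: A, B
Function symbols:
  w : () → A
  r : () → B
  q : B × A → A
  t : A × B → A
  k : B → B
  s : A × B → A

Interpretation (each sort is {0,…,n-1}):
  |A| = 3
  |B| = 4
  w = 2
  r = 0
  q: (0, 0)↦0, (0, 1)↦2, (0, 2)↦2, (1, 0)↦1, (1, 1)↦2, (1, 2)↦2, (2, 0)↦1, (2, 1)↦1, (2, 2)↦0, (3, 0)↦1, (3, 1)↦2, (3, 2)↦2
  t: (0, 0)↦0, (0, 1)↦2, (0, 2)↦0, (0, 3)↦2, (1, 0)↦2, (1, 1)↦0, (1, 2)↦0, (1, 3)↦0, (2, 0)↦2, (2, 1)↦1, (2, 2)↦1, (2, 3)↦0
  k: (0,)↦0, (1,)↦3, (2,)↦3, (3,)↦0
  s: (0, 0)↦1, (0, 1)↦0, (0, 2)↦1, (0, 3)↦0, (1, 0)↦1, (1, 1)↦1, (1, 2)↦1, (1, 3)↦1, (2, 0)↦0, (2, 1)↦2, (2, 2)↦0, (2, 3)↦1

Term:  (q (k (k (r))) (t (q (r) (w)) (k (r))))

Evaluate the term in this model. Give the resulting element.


  r = 0
  (k (r)) = k(0,) = 0
  (k (k (r))) = k(0,) = 0
  r = 0
  w = 2
  (q (r) (w)) = q(0, 2) = 2
  r = 0
  (k (r)) = k(0,) = 0
  (t (q (r) (w)) (k (r))) = t(2, 0) = 2
  (q (k (k (r))) (t (q (r) (w)) (k (r)))) = q(0, 2) = 2

value = 2


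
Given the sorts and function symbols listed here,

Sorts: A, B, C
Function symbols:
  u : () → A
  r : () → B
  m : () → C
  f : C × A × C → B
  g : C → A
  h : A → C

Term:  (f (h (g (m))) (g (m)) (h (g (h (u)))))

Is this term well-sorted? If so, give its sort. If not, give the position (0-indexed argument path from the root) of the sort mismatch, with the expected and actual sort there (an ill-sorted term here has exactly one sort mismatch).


well-sorted; sort = B

      (m) : C
    (g (m)) : A
  (h (g (m))) : C
    (m) : C
  (g (m)) : A
        (u) : A
      (h (u)) : C
    (g (h (u))) : A
  (h (g (h (u)))) : C
(f (h (g (m))) (g (m)) (h (g (h (u))))) : B


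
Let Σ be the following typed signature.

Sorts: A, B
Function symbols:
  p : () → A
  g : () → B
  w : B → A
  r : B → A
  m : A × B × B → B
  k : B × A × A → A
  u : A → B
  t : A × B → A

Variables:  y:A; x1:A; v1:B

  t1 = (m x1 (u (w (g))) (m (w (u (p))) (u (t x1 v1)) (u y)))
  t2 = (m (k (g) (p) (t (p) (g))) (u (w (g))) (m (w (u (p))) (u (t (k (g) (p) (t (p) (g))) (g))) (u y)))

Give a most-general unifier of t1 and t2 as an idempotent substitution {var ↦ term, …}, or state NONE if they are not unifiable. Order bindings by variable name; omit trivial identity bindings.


{v1 ↦ (g), x1 ↦ (k (g) (p) (t (p) (g)))}


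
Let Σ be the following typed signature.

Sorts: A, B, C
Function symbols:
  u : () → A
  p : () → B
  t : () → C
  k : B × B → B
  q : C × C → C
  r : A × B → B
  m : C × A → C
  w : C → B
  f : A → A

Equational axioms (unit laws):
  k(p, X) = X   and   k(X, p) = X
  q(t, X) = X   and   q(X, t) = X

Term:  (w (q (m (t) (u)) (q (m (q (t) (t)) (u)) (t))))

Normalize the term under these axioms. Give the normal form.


1. (w (q (m (t) (u)) (q (m (q (t) (t)) (u)) (t))))  →  (w (q (m (t) (u)) (m (q (t) (t)) (u))))
2. (w (q (m (t) (u)) (m (q (t) (t)) (u))))  →  (w (q (m (t) (u)) (m (t) (u))))

normal form = (w (q (m (t) (u)) (m (t) (u))))


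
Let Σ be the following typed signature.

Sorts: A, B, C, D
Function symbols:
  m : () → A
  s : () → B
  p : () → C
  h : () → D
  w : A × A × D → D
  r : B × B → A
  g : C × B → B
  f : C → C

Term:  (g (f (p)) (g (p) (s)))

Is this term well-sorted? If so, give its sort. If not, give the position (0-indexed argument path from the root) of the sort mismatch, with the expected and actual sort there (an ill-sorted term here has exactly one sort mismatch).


well-sorted; sort = B

    (p) : C
  (f (p)) : C
    (p) : C
    (s) : B
  (g (p) (s)) : B
(g (f (p)) (g (p) (s))) : B


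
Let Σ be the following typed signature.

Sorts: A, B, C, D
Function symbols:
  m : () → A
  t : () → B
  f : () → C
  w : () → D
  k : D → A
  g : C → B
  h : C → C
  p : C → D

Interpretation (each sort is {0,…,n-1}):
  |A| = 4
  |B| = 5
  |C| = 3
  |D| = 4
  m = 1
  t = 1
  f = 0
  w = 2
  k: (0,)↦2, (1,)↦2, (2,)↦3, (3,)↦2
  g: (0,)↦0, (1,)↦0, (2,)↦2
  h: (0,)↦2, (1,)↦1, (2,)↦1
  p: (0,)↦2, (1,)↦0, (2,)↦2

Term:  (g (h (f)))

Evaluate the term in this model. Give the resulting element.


  f = 0
  (h (f)) = h(0,) = 2
  (g (h (f))) = g(2,) = 2

value = 2


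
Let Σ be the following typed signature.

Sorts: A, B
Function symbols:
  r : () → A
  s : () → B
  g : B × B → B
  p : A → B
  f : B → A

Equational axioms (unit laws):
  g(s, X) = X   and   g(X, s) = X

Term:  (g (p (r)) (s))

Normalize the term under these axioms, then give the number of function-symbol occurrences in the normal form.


size = 2

1. (g (p (r)) (s))  →  (p (r))
normal form: (p (r))


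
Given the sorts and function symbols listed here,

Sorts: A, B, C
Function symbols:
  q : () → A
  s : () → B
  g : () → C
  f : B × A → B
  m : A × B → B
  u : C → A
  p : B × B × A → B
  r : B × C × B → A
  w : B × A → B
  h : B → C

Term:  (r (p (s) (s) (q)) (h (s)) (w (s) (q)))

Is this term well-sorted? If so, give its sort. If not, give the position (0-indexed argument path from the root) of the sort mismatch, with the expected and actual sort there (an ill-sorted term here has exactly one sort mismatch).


well-sorted; sort = A

    (s) : B
    (s) : B
    (q) : A
  (p (s) (s) (q)) : B
    (s) : B
  (h (s)) : C
    (s) : B
    (q) : A
  (w (s) (q)) : B
(r (p (s) (s) (q)) (h (s)) (w (s) (q))) : A


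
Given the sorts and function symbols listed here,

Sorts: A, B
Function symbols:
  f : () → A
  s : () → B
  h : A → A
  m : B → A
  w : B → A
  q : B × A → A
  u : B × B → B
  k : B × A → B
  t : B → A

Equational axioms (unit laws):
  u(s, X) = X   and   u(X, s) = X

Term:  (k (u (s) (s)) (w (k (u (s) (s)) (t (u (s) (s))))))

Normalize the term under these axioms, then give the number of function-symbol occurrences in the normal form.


1. (k (u (s) (s)) (w (k (u (s) (s)) (t (u (s) (s))))))  →  (k (s) (w (k (u (s) (s)) (t (u (s) (s))))))
2. (k (s) (w (k (u (s) (s)) (t (u (s) (s))))))  →  (k (s) (w (k (s) (t (u (s) (s))))))
3. (k (s) (w (k (s) (t (u (s) (s))))))  →  (k (s) (w (k (s) (t (s)))))
normal form: (k (s) (w (k (s) (t (s)))))

size = 7


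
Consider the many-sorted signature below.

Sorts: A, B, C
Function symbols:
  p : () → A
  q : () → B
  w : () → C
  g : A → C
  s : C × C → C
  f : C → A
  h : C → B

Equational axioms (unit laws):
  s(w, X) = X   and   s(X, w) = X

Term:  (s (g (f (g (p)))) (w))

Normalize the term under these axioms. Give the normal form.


1. (s (g (f (g (p)))) (w))  →  (g (f (g (p))))

normal form = (g (f (g (p))))


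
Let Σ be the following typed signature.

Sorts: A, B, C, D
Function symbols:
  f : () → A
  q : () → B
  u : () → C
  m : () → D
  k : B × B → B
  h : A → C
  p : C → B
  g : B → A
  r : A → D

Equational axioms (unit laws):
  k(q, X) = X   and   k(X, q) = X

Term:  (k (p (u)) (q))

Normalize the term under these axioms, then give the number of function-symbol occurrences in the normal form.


size = 2

1. (k (p (u)) (q))  →  (p (u))
normal form: (p (u))


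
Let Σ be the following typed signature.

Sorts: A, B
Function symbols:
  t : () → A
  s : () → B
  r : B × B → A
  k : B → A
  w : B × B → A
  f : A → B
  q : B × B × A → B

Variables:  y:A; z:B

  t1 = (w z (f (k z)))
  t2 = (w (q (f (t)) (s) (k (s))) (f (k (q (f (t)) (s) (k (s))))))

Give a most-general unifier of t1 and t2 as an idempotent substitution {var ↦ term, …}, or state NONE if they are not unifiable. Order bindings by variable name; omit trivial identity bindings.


{z ↦ (q (f (t)) (s) (k (s)))}


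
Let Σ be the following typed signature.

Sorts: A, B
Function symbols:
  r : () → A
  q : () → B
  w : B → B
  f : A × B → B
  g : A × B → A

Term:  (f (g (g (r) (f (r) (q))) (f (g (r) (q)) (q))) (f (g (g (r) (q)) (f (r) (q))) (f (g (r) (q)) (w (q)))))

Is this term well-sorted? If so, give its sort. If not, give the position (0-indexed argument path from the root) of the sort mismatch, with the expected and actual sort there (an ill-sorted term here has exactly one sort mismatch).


well-sorted; sort = B

      (r) : A
        (r) : A
        (q) : B
      (f (r) (q)) : B
    (g (r) (f (r) (q))) : A
        (r) : A
        (q) : B
      (g (r) (q)) : A
      (q) : B
    (f (g (r) (q)) (q)) : B
  (g (g (r) (f (r) (q))) (f (g (r) (q)) (q))) : A
        (r) : A
        (q) : B
      (g (r) (q)) : A
        (r) : A
        (q) : B
      (f (r) (q)) : B
    (g (g (r) (q)) (f (r) (q))) : A
        (r) : A
        (q) : B
      (g (r) (q)) : A
        (q) : B
      (w (q)) : B
    (f (g (r) (q)) (w (q))) : B
  (f (g (g (r) (q)) (f (r) (q))) (f (g (r) (q)) (w (q)))) : B
(f (g (g (r) (f (r) (q))) (f (g (r) (q)) (q))) (f (g (g (r) (q)) (f (r) (q))) (f (g (r) (q)) (w (q))))) : B


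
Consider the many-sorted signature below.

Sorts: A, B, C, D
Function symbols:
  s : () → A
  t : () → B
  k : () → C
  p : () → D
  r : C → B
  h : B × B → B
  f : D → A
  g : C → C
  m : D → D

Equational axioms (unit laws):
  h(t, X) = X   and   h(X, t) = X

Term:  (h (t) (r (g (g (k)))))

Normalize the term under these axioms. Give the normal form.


normal form = (r (g (g (k))))

1. (h (t) (r (g (g (k)))))  →  (r (g (g (k))))


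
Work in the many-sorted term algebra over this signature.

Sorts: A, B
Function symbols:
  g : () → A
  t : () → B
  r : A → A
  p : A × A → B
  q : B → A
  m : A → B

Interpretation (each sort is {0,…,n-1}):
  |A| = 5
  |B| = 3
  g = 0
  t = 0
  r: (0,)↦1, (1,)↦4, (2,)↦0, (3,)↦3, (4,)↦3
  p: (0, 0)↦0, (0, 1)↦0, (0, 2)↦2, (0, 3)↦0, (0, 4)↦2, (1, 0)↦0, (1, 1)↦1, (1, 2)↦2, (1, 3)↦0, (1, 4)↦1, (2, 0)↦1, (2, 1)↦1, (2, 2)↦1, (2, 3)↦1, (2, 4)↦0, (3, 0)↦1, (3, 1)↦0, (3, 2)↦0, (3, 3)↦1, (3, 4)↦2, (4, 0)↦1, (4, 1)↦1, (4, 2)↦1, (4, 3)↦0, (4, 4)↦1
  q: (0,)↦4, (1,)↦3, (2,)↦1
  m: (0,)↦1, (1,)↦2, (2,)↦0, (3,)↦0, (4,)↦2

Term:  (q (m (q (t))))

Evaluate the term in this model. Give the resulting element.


value = 1

  t = 0
  (q (t)) = q(0,) = 4
  (m (q (t))) = m(4,) = 2
  (q (m (q (t)))) = q(2,) = 1


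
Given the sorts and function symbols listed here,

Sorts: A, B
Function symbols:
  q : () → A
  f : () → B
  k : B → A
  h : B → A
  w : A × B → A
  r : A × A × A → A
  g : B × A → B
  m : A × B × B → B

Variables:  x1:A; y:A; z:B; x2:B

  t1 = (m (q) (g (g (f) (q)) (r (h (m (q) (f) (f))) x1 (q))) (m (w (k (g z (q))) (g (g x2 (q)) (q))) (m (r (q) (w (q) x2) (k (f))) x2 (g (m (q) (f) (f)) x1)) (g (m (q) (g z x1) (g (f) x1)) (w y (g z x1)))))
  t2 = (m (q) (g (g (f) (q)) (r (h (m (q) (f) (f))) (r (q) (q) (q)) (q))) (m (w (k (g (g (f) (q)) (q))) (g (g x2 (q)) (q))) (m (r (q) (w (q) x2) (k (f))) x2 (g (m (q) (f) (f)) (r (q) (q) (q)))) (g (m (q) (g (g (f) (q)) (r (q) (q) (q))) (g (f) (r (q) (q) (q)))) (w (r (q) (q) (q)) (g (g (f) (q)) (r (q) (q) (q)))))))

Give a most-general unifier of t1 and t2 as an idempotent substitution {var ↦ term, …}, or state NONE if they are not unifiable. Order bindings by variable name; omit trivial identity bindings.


{x1 ↦ (r (q) (q) (q)), y ↦ (r (q) (q) (q)), z ↦ (g (f) (q))}


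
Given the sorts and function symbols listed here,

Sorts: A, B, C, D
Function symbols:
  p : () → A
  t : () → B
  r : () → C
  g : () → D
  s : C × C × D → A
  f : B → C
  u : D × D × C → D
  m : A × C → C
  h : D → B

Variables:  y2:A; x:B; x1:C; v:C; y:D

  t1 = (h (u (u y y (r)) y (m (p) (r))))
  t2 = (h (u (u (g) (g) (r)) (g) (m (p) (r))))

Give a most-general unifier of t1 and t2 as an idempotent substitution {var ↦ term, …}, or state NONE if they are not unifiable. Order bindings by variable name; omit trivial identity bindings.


{y ↦ (g)}


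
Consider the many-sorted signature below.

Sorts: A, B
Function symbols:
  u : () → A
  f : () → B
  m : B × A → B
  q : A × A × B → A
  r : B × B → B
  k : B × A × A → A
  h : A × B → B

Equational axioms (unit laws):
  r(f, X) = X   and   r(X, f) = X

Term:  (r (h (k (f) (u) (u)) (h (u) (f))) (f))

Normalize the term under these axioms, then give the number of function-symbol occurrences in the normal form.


1. (r (h (k (f) (u) (u)) (h (u) (f))) (f))  →  (h (k (f) (u) (u)) (h (u) (f)))
normal form: (h (k (f) (u) (u)) (h (u) (f)))

size = 8


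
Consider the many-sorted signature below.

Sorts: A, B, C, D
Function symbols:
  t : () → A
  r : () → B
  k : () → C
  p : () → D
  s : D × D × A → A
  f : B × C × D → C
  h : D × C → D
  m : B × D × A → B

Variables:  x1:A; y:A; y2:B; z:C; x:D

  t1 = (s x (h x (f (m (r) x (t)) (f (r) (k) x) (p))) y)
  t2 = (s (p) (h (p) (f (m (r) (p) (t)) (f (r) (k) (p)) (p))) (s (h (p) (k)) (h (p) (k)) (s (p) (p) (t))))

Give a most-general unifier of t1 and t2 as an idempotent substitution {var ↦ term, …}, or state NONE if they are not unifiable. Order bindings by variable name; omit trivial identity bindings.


{x ↦ (p), y ↦ (s (h (p) (k)) (h (p) (k)) (s (p) (p) (t)))}


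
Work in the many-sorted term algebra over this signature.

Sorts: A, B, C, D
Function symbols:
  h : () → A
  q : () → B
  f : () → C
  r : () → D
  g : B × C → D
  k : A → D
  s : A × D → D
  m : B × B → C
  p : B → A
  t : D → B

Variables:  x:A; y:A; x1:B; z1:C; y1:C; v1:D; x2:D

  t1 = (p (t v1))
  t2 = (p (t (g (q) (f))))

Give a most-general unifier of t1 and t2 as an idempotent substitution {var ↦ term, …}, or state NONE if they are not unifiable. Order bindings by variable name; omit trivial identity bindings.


{v1 ↦ (g (q) (f))}


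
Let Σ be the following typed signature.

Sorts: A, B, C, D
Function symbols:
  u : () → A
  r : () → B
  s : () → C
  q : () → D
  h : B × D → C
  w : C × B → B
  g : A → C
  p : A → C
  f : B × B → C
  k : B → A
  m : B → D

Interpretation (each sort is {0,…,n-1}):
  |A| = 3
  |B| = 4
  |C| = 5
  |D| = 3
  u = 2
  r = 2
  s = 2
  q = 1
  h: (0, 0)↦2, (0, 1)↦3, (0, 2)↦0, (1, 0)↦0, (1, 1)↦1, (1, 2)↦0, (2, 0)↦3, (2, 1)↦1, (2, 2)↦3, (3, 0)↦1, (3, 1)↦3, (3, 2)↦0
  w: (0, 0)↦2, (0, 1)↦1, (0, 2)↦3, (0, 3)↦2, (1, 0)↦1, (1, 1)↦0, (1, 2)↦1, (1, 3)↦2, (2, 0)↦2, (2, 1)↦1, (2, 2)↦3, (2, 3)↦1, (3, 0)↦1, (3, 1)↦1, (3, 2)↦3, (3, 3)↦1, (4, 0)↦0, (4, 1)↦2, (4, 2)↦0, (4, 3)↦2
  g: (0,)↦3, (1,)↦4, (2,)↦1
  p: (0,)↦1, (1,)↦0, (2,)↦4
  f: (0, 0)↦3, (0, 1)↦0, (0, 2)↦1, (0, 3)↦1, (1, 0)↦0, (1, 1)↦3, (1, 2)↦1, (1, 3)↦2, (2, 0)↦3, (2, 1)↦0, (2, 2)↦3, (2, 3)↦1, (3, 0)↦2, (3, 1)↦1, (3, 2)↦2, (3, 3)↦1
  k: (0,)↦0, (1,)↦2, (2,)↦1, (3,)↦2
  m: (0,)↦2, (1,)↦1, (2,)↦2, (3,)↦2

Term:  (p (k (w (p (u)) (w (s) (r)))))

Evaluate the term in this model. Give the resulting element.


  u = 2
  (p (u)) = p(2,) = 4
  s = 2
  r = 2
  (w (s) (r)) = w(2, 2) = 3
  (w (p (u)) (w (s) (r))) = w(4, 3) = 2
  (k (w (p (u)) (w (s) (r)))) = k(2,) = 1
  (p (k (w (p (u)) (w (s) (r))))) = p(1,) = 0

value = 0


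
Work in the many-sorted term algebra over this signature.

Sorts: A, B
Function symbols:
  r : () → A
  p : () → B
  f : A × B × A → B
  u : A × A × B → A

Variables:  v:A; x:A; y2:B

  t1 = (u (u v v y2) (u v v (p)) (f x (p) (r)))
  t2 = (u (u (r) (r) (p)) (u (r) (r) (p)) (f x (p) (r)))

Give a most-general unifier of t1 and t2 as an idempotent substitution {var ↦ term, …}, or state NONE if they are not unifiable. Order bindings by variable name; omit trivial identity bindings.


{v ↦ (r), y2 ↦ (p)}


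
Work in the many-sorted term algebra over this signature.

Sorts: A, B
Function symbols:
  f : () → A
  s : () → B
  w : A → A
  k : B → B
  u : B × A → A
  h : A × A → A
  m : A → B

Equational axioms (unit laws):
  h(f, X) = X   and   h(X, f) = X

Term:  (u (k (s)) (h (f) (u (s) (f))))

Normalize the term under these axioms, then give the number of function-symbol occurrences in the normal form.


1. (u (k (s)) (h (f) (u (s) (f))))  →  (u (k (s)) (u (s) (f)))
normal form: (u (k (s)) (u (s) (f)))

size = 6


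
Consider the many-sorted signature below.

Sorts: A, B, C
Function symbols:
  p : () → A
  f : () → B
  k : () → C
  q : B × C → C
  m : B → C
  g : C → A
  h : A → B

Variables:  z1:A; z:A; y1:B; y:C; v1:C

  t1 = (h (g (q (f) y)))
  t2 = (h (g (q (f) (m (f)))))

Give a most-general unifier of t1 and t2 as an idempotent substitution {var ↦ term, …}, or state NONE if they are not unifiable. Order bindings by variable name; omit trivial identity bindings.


{y ↦ (m (f))}


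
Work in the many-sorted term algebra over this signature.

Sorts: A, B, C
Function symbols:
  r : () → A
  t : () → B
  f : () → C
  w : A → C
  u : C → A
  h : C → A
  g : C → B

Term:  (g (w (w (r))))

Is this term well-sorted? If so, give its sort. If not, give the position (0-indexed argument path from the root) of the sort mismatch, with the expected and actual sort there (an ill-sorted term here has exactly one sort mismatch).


      (r) : A
    (w (r)) : C
  (w (w (r))) : ✗ arg 0 at [0, 0] has sort C, expected A

ill-sorted at position [0, 0]: expected A, got C


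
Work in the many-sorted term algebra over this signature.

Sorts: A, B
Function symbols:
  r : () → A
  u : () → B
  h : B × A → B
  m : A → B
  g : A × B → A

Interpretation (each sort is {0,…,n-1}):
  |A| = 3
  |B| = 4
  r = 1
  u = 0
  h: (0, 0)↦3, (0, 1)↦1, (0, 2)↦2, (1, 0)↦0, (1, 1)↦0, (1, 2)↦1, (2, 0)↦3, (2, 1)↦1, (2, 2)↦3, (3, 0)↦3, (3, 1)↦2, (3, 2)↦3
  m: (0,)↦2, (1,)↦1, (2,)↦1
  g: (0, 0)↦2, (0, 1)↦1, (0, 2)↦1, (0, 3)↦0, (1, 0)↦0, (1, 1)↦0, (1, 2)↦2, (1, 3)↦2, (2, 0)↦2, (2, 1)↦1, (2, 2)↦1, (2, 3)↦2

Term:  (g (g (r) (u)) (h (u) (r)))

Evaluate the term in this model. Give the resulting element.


  r = 1
  u = 0
  (g (r) (u)) = g(1, 0) = 0
  u = 0
  r = 1
  (h (u) (r)) = h(0, 1) = 1
  (g (g (r) (u)) (h (u) (r))) = g(0, 1) = 1

value = 1


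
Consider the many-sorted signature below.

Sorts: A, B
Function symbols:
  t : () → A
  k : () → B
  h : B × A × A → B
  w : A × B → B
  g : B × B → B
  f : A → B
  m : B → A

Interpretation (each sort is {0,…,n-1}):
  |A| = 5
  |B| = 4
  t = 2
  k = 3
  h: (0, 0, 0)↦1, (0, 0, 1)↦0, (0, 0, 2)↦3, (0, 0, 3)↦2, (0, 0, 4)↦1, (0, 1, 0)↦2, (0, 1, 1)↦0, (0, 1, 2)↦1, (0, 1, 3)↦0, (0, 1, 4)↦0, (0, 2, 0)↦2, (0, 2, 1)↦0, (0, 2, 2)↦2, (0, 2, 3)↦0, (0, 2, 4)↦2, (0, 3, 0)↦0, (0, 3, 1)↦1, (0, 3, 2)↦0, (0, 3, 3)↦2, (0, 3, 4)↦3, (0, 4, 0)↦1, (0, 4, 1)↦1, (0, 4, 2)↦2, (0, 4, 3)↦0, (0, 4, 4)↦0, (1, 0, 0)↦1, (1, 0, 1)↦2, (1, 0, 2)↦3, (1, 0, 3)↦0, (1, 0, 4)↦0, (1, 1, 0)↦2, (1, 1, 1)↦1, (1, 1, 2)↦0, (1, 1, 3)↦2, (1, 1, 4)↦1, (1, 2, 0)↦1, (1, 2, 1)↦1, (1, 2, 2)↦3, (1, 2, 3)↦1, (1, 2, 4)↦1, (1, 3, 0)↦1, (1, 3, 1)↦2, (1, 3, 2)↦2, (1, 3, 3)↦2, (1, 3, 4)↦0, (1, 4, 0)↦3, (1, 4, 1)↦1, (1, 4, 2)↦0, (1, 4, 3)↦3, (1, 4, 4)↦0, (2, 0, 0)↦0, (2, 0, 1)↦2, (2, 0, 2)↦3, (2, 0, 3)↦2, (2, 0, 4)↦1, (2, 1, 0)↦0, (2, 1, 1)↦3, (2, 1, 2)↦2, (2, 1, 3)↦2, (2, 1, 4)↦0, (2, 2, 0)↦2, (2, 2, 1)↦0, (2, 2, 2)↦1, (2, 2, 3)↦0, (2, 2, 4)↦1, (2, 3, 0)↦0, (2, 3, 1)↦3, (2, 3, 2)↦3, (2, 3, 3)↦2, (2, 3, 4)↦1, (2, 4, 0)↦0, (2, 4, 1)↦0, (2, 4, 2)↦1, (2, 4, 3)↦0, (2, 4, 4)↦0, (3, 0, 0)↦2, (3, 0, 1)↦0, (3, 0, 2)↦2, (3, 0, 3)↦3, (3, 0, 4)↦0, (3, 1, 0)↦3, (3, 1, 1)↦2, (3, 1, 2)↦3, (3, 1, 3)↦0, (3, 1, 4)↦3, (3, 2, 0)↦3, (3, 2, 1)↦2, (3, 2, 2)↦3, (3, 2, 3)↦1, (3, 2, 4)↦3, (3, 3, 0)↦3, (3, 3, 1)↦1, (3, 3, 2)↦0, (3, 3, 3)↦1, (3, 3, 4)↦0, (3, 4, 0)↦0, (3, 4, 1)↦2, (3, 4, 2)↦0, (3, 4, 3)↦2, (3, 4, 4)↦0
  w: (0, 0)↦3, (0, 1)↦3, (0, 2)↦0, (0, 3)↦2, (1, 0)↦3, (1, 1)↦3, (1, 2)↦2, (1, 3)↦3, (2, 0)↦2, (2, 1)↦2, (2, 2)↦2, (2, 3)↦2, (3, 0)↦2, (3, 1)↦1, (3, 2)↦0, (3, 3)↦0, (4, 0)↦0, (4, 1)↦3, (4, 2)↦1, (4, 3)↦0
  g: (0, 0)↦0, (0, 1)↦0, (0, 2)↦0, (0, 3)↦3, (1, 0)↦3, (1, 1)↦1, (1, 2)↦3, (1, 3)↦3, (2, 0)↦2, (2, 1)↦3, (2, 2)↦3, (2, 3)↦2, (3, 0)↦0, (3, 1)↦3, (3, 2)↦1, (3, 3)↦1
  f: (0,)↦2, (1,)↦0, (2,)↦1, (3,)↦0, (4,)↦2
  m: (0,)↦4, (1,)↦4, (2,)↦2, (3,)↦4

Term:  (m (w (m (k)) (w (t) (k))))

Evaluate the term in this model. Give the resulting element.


value = 4

  k = 3
  (m (k)) = m(3,) = 4
  t = 2
  k = 3
  (w (t) (k)) = w(2, 3) = 2
  (w (m (k)) (w (t) (k))) = w(4, 2) = 1
  (m (w (m (k)) (w (t) (k)))) = m(1,) = 4


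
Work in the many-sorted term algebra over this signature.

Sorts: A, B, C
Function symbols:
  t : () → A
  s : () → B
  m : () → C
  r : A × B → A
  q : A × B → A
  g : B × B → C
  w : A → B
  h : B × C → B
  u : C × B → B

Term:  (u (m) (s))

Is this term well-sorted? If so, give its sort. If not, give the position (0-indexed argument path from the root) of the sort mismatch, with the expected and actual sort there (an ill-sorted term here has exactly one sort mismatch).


well-sorted; sort = B

  (m) : C
  (s) : B
(u (m) (s)) : B


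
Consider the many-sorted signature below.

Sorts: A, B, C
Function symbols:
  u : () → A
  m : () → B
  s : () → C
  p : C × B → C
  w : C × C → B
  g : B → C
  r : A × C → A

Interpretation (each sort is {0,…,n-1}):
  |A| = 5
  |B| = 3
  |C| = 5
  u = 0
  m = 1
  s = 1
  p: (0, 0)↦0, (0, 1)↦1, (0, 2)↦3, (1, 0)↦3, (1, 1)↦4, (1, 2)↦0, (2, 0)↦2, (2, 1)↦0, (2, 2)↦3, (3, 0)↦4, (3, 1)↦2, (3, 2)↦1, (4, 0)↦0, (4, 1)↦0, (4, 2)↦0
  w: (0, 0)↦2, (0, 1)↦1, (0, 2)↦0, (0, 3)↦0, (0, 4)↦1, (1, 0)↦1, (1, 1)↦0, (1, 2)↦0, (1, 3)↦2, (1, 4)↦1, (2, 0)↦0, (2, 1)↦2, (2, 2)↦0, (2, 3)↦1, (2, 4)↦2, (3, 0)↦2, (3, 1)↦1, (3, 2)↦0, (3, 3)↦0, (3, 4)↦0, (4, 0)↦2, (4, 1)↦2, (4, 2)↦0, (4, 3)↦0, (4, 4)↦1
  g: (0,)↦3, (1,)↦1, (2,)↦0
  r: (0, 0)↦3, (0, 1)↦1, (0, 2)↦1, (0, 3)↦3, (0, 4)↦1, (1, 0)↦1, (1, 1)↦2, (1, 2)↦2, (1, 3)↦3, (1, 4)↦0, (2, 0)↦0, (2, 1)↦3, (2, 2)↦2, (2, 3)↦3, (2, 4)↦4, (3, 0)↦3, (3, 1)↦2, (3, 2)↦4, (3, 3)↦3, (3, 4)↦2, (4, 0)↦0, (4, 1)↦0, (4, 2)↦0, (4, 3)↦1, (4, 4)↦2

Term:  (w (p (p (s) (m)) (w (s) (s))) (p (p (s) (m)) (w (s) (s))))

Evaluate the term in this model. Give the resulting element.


  s = 1
  m = 1
  (p (s) (m)) = p(1, 1) = 4
  s = 1
  s = 1
  (w (s) (s)) = w(1, 1) = 0
  (p (p (s) (m)) (w (s) (s))) = p(4, 0) = 0
  s = 1
  m = 1
  (p (s) (m)) = p(1, 1) = 4
  s = 1
  s = 1
  (w (s) (s)) = w(1, 1) = 0
  (p (p (s) (m)) (w (s) (s))) = p(4, 0) = 0
  (w (p (p (s) (m)) (w (s) (s))) (p (p (s) (m)) (w (s) (s)))) = w(0, 0) = 2

value = 2


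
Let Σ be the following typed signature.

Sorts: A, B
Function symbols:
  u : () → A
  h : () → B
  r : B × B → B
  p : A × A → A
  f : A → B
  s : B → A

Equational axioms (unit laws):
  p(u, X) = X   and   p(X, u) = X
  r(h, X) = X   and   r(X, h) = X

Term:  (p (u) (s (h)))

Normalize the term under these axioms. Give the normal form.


normal form = (s (h))

1. (p (u) (s (h)))  →  (s (h))


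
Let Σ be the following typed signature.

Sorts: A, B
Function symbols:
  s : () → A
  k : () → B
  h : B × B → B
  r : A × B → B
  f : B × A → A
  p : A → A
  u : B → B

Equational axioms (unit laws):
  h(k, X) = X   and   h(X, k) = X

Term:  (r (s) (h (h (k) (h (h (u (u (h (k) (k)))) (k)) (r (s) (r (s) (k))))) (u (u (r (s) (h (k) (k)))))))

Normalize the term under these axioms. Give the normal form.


normal form = (r (s) (h (h (u (u (k))) (r (s) (r (s) (k)))) (u (u (r (s) (k))))))

1. (r (s) (h (h (k) (h (h (u (u (h (k) (k)))) (k)) (r (s) (r (s) (k))))) (u (u (r (s) (h (k) (k)))))))  →  (r (s) (h (h (h (u (u (h (k) (k)))) (k)) (r (s) (r (s) (k)))) (u (u (r (s) (h (k) (k)))))))
2. (r (s) (h (h (h (u (u (h (k) (k)))) (k)) (r (s) (r (s) (k)))) (u (u (r (s) (h (k) (k)))))))  →  (r (s) (h (h (u (u (h (k) (k)))) (r (s) (r (s) (k)))) (u (u (r (s) (h (k) (k)))))))
3. (r (s) (h (h (u (u (h (k) (k)))) (r (s) (r (s) (k)))) (u (u (r (s) (h (k) (k)))))))  →  (r (s) (h (h (u (u (k))) (r (s) (r (s) (k)))) (u (u (r (s) (h (k) (k)))))))
4. (r (s) (h (h (u (u (k))) (r (s) (r (s) (k)))) (u (u (r (s) (h (k) (k)))))))  →  (r (s) (h (h (u (u (k))) (r (s) (r (s) (k)))) (u (u (r (s) (k))))))


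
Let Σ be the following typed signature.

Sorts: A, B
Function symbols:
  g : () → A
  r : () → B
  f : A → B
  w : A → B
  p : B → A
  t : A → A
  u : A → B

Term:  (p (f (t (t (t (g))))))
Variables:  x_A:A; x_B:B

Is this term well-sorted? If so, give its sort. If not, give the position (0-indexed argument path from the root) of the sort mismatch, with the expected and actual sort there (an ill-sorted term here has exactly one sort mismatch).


well-sorted; sort = A

          (g) : A
        (t (g)) : A
      (t (t (g))) : A
    (t (t (t (g)))) : A
  (f (t (t (t (g))))) : B
(p (f (t (t (t (g)))))) : A


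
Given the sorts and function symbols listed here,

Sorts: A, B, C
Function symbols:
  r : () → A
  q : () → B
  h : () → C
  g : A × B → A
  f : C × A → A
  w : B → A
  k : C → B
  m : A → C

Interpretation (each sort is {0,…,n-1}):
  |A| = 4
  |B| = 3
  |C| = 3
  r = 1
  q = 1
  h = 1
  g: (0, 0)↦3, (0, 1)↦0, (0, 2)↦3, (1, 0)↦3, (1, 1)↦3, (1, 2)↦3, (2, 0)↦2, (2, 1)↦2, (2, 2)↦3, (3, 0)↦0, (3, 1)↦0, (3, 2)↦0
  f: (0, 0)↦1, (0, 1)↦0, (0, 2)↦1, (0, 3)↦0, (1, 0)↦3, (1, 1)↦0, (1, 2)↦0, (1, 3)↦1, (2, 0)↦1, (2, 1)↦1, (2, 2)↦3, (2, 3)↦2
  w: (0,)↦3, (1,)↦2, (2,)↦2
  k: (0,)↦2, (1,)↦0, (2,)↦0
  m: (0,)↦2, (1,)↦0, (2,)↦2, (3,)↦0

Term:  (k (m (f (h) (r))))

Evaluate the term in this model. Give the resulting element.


  h = 1
  r = 1
  (f (h) (r)) = f(1, 1) = 0
  (m (f (h) (r))) = m(0,) = 2
  (k (m (f (h) (r)))) = k(2,) = 0

value = 0


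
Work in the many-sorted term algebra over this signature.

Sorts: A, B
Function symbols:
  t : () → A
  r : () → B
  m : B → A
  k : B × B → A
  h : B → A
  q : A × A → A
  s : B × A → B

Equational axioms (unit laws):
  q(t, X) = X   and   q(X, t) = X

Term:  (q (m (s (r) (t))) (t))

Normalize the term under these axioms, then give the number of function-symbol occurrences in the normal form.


1. (q (m (s (r) (t))) (t))  →  (m (s (r) (t)))
normal form: (m (s (r) (t)))

size = 4


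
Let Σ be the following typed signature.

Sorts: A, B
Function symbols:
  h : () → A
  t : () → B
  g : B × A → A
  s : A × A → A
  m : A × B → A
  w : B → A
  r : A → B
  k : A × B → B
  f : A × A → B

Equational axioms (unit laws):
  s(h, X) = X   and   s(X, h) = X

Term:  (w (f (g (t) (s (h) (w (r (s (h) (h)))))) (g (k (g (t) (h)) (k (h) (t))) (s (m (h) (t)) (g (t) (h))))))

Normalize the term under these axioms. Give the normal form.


normal form = (w (f (g (t) (w (r (h)))) (g (k (g (t) (h)) (k (h) (t))) (s (m (h) (t)) (g (t) (h))))))

1. (w (f (g (t) (s (h) (w (r (s (h) (h)))))) (g (k (g (t) (h)) (k (h) (t))) (s (m (h) (t)) (g (t) (h))))))  →  (w (f (g (t) (w (r (s (h) (h))))) (g (k (g (t) (h)) (k (h) (t))) (s (m (h) (t)) (g (t) (h))))))
2. (w (f (g (t) (w (r (s (h) (h))))) (g (k (g (t) (h)) (k (h) (t))) (s (m (h) (t)) (g (t) (h))))))  →  (w (f (g (t) (w (r (h)))) (g (k (g (t) (h)) (k (h) (t))) (s (m (h) (t)) (g (t) (h))))))


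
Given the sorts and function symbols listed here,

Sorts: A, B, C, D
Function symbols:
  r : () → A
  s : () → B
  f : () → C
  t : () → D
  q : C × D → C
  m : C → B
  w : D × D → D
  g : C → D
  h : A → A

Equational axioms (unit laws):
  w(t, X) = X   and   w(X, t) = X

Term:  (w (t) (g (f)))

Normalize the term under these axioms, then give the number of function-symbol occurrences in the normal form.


1. (w (t) (g (f)))  →  (g (f))
normal form: (g (f))

size = 2


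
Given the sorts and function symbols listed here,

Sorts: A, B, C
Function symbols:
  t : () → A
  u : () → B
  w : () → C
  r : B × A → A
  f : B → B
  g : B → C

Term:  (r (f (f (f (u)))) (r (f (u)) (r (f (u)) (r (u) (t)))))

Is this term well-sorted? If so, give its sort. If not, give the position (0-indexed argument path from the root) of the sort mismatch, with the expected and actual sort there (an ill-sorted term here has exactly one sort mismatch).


well-sorted; sort = A

        (u) : B
      (f (u)) : B
    (f (f (u))) : B
  (f (f (f (u)))) : B
      (u) : B
    (f (u)) : B
        (u) : B
      (f (u)) : B
        (u) : B
        (t) : A
      (r (u) (t)) : A
    (r (f (u)) (r (u) (t))) : A
  (r (f (u)) (r (f (u)) (r (u) (t)))) : A
(r (f (f (f (u)))) (r (f (u)) (r (f (u)) (r (u) (t))))) : A


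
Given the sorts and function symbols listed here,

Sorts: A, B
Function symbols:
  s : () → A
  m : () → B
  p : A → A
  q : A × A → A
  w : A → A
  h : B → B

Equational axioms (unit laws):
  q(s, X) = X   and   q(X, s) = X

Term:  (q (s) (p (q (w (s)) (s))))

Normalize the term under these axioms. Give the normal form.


1. (q (s) (p (q (w (s)) (s))))  →  (p (q (w (s)) (s)))
2. (p (q (w (s)) (s)))  →  (p (w (s)))

normal form = (p (w (s)))
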